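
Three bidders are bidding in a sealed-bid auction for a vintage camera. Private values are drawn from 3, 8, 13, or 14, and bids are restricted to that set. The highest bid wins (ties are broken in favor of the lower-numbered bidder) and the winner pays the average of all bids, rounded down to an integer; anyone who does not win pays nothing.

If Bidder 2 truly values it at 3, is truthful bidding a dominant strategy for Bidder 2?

Check each profile of the others' bids and compare truth against every alternative bid.
Others bid (3, 8): truth gives 0, best alternative gives -3.
Others bid (3, 3): truth gives 0, best alternative gives -1.
Others bid (3, 13): truth gives 0, best alternative gives 0.
Others bid (3, 14): truth gives 0, best alternative gives 0.
Others bid (8, 3): truth gives 0, best alternative gives 0.
Others bid (8, 8): truth gives 0, best alternative gives 0.
(Remaining 10 profiles checked similarly; truth is weakly best in each.)
In every case the truthful bid is at least as good as any alternative, so it is a dominant strategy.

Yes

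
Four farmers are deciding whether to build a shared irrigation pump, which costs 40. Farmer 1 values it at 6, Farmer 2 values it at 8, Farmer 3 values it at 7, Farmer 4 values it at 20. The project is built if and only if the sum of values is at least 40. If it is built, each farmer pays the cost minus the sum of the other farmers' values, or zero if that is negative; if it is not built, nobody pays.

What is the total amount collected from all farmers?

37

Total value 41 ≥ cost 40, so it is built.
Farmer 1: others sum to 35; max(0, 40 - 35) = 5.
Farmer 2: others sum to 33; max(0, 40 - 33) = 7.
Farmer 3: others sum to 34; max(0, 40 - 34) = 6.
Farmer 4: others sum to 21; max(0, 40 - 21) = 19.
Total collected = 5 + 7 + 6 + 19 = 37.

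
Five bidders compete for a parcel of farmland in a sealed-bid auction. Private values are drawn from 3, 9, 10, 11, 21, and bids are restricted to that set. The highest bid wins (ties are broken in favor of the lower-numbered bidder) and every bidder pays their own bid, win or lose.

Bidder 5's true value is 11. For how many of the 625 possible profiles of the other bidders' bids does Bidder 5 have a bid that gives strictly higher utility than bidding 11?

Others bid (3, 3, 3, 3): truth gives 0; bid 9 gives 2 > 0. Violating.
Others bid (3, 3, 3, 9): truth gives 0; bid 10 gives 1 > 0. Violating.
Others bid (3, 3, 3, 11): truth gives -11; bid 3 gives -3 > -11. Violating.
Others bid (3, 3, 3, 21): truth gives -11; bid 3 gives -3 > -11. Violating.
Others bid (3, 3, 3, 10): truth gives 0; no alternative beats it.
Others bid (3, 3, 9, 10): truth gives 0; no alternative beats it.
(Checking all 625 profiles: 560 have a profitable deviation, 65 do not.)

560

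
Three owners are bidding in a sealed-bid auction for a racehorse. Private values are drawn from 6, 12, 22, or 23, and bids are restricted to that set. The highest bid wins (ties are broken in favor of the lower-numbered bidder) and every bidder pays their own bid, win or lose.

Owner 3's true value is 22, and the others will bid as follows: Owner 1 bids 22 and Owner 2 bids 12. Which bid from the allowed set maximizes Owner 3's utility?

Bid 6: loses but pays 6, utility -6.
Bid 12: loses but pays 12, utility -12.
Bid 22: loses but pays 22, utility -22.
Bid 23: wins, pays 23, utility 22 - 23 = -1.
The best choice is 23 with utility -1.

23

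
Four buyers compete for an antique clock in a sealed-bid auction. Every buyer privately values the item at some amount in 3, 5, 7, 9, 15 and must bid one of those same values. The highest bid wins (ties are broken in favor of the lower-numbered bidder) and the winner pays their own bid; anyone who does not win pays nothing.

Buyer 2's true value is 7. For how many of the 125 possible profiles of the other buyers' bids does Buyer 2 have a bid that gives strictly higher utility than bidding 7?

4

Others bid (3, 3, 3): truth gives 0; bid 5 gives 2 > 0. Violating.
Others bid (3, 3, 5): truth gives 0; bid 5 gives 2 > 0. Violating.
Others bid (3, 5, 3): truth gives 0; bid 5 gives 2 > 0. Violating.
Others bid (3, 5, 5): truth gives 0; bid 5 gives 2 > 0. Violating.
Others bid (3, 3, 7): truth gives 0; no alternative beats it.
Others bid (3, 3, 9): truth gives 0; no alternative beats it.
(Checking all 125 profiles: 4 have a profitable deviation, 121 do not.)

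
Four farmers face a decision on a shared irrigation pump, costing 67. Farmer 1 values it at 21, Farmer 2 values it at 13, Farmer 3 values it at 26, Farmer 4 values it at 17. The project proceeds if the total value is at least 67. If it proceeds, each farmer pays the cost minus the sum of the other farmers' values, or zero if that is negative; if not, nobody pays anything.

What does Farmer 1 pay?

Total value 77 ≥ cost 67, so the project is built.
The other farmers' values sum to 56.
Cost minus that sum is 67 - 56 = 11.

11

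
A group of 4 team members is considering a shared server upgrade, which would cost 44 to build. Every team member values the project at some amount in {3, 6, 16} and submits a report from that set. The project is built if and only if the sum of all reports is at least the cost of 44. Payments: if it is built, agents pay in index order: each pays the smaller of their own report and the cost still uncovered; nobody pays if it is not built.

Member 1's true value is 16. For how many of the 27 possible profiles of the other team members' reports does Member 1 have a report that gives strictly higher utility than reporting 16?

Others report (6, 16, 16): truth gives 0; report 6 gives 10 > 0. Violating.
Others report (16, 6, 16): truth gives 0; report 6 gives 10 > 0. Violating.
Others report (16, 16, 6): truth gives 0; report 6 gives 10 > 0. Violating.
Others report (16, 16, 16): truth gives 0; report 3 gives 13 > 0. Violating.
Others report (3, 3, 3): truth gives 0; no alternative beats it.
Others report (3, 3, 6): truth gives 0; no alternative beats it.
(Checking all 27 profiles: 4 have a profitable deviation, 23 do not.)

4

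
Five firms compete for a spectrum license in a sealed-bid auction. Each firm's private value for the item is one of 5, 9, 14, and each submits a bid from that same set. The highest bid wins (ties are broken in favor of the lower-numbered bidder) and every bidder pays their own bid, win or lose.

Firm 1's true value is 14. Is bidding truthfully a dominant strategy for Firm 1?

No

Consider the case where Firm 2 bids 5, Firm 3 bids 5, Firm 4 bids 5 and Firm 5 bids 5.
Truthful bid 14: wins, pays 14, utility 14 - 14 = 0.
Bid 5 instead: wins, pays 5, utility 14 - 5 = 9.
Since 9 > 0, bidding 5 is strictly better here, so truthful bidding is not dominant.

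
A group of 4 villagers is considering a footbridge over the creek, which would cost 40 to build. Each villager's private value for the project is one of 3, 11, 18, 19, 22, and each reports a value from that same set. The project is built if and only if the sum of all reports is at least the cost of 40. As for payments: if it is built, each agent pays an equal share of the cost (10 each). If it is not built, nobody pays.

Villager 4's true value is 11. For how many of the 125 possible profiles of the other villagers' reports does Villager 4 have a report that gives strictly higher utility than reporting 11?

Others report (3, 3, 18): truth gives 0; report 18 gives 1 > 0. Violating.
Others report (3, 3, 19): truth gives 0; report 18 gives 1 > 0. Violating.
Others report (3, 3, 22): truth gives 0; report 18 gives 1 > 0. Violating.
Others report (3, 11, 11): truth gives 0; report 18 gives 1 > 0. Violating.
Others report (3, 3, 3): truth gives 0; no alternative beats it.
Others report (3, 3, 11): truth gives 0; no alternative beats it.
(Checking all 125 profiles: 12 have a profitable deviation, 113 do not.)

12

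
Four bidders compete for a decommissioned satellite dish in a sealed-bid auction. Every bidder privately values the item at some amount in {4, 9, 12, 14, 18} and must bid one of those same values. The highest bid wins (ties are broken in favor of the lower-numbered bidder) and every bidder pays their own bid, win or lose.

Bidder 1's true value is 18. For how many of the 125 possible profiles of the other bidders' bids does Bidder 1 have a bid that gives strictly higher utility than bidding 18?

64

Others bid (4, 4, 4): truth gives 0; bid 4 gives 14 > 0. Violating.
Others bid (4, 4, 9): truth gives 0; bid 9 gives 9 > 0. Violating.
Others bid (4, 4, 12): truth gives 0; bid 12 gives 6 > 0. Violating.
Others bid (4, 4, 14): truth gives 0; bid 14 gives 4 > 0. Violating.
Others bid (4, 4, 18): truth gives 0; no alternative beats it.
Others bid (4, 9, 18): truth gives 0; no alternative beats it.
(Checking all 125 profiles: 64 have a profitable deviation, 61 do not.)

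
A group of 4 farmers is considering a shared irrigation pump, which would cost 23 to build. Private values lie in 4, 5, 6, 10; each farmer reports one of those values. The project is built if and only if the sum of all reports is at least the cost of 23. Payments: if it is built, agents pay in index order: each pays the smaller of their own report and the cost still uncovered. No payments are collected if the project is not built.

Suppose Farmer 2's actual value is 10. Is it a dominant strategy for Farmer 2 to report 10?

No

Consider the case where Farmer 1 reports 4, Farmer 3 reports 4 and Farmer 4 reports 10.
Truthful report 10: project built, pays 10, utility 10 - 10 = 0.
Report 5 instead: project built, pays 5, utility 10 - 5 = 5.
Since 5 > 0, reporting 5 is strictly better here, so truthful reporting is not dominant.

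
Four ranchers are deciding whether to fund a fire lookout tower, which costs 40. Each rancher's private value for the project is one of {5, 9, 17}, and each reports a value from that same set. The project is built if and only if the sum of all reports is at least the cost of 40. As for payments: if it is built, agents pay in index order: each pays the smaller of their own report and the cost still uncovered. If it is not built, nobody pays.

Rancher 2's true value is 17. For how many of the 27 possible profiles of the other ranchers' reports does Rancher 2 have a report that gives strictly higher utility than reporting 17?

16

Others report (5, 9, 17): truth gives 0; report 9 gives 8 > 0. Violating.
Others report (5, 17, 9): truth gives 0; report 9 gives 8 > 0. Violating.
Others report (5, 17, 17): truth gives 0; report 5 gives 12 > 0. Violating.
Others report (9, 5, 17): truth gives 0; report 9 gives 8 > 0. Violating.
Others report (5, 5, 5): truth gives 0; no alternative beats it.
Others report (5, 5, 9): truth gives 0; no alternative beats it.
(Checking all 27 profiles: 16 have a profitable deviation, 11 do not.)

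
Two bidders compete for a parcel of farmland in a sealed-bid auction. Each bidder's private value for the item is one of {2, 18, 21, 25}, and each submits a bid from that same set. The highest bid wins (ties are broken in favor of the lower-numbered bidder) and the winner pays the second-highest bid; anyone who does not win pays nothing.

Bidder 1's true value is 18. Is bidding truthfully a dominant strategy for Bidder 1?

Yes

Check each profile of the others' bids and compare truth against every alternative bid.
Others bid (2): truth gives 16, best alternative gives 16.
Others bid (18): truth gives 0, best alternative gives 0.
Others bid (21): truth gives 0, best alternative gives 0.
Others bid (25): truth gives 0, best alternative gives 0.
In every case the truthful bid is at least as good as any alternative, so it is a dominant strategy.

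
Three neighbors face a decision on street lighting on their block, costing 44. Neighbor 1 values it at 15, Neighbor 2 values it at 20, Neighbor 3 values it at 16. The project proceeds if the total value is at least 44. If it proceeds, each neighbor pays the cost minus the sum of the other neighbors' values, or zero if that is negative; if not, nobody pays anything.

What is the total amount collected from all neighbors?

Total value 51 ≥ cost 44, so it is built.
Neighbor 1: others sum to 36; max(0, 44 - 36) = 8.
Neighbor 2: others sum to 31; max(0, 44 - 31) = 13.
Neighbor 3: others sum to 35; max(0, 44 - 35) = 9.
Total collected = 8 + 13 + 9 = 30.

30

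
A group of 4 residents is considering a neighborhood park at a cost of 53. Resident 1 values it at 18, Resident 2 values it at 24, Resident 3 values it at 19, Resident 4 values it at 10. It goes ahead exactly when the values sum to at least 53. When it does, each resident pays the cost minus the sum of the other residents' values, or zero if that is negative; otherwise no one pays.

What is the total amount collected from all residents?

7

Total value 71 ≥ cost 53, so it is built.
Resident 1: others sum to 53; max(0, 53 - 53) = 0.
Resident 2: others sum to 47; max(0, 53 - 47) = 6.
Resident 3: others sum to 52; max(0, 53 - 52) = 1.
Resident 4: others sum to 61; max(0, 53 - 61) = 0.
Total collected = 0 + 6 + 1 + 0 = 7.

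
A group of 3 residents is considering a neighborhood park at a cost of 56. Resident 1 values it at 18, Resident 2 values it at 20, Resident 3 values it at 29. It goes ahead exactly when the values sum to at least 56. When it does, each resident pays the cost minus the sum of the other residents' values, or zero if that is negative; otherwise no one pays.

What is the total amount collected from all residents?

Total value 67 ≥ cost 56, so it is built.
Resident 1: others sum to 49; max(0, 56 - 49) = 7.
Resident 2: others sum to 47; max(0, 56 - 47) = 9.
Resident 3: others sum to 38; max(0, 56 - 38) = 18.
Total collected = 7 + 9 + 18 = 34.

34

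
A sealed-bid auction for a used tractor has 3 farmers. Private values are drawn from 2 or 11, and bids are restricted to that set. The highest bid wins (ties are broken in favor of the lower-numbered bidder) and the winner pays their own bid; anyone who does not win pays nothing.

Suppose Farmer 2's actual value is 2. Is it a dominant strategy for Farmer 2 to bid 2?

Check each profile of the others' bids and compare truth against every alternative bid.
Others bid (2, 2): truth gives 0, best alternative gives -9.
Others bid (2, 11): truth gives 0, best alternative gives -9.
Others bid (11, 2): truth gives 0, best alternative gives 0.
Others bid (11, 11): truth gives 0, best alternative gives 0.
In every case the truthful bid is at least as good as any alternative, so it is a dominant strategy.

Yes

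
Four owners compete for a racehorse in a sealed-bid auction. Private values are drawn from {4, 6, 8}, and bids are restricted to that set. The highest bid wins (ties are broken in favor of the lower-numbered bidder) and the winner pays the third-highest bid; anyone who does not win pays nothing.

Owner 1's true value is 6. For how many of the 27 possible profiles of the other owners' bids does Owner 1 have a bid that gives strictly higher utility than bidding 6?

Others bid (4, 4, 8): truth gives 0; bid 8 gives 2 > 0. Violating.
Others bid (4, 8, 4): truth gives 0; bid 8 gives 2 > 0. Violating.
Others bid (8, 4, 4): truth gives 0; bid 8 gives 2 > 0. Violating.
Others bid (4, 4, 4): truth gives 2; no alternative beats it.
Others bid (4, 4, 6): truth gives 2; no alternative beats it.
(Checking all 27 profiles: 3 have a profitable deviation, 24 do not.)

3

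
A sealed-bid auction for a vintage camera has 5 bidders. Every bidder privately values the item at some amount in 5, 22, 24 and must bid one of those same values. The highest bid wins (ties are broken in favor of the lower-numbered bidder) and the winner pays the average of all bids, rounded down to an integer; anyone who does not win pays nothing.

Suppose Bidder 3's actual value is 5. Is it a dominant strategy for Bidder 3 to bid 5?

Yes

Check each profile of the others' bids and compare truth against every alternative bid.
Others bid (5, 5, 22, 22): truth gives 0, best alternative gives -10.
Others bid (5, 5, 5, 22): truth gives 0, best alternative gives -6.
Others bid (5, 5, 22, 5): truth gives 0, best alternative gives -6.
Others bid (5, 5, 5, 5): truth gives 0, best alternative gives -3.
Others bid (5, 5, 5, 24): truth gives 0, best alternative gives 0.
Others bid (5, 5, 22, 24): truth gives 0, best alternative gives 0.
(Remaining 75 profiles checked similarly; truth is weakly best in each.)
In every case the truthful bid is at least as good as any alternative, so it is a dominant strategy.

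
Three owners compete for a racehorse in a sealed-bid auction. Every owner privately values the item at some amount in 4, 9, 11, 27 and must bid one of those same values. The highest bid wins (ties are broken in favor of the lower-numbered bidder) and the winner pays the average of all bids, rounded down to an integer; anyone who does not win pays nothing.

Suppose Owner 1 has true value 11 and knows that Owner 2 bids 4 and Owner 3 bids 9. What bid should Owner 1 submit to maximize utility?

Bid 4: loses, pays 0, utility 0.
Bid 9: wins, pays 7, utility 11 - 7 = 4.
Bid 11: wins, pays 8, utility 11 - 8 = 3.
Bid 27: wins, pays 13, utility 11 - 13 = -2.
The best choice is 9 with utility 4.

9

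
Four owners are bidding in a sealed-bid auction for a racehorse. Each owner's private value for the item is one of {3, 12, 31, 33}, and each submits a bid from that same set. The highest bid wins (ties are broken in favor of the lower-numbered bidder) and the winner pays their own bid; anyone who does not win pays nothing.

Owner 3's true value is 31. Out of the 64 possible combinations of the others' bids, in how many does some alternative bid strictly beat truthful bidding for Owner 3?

Others bid (3, 3, 3): truth gives 0; bid 12 gives 19 > 0. Violating.
Others bid (3, 3, 12): truth gives 0; bid 12 gives 19 > 0. Violating.
Others bid (3, 3, 31): truth gives 0; no alternative beats it.
Others bid (3, 3, 33): truth gives 0; no alternative beats it.
(Checking all 64 profiles: 2 have a profitable deviation, 62 do not.)

2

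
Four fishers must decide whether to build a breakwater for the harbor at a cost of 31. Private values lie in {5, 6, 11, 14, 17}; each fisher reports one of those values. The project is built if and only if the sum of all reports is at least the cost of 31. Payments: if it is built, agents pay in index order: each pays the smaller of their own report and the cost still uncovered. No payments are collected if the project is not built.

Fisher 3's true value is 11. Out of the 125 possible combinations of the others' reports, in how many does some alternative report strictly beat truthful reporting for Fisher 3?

72

Others report (5, 5, 17): truth gives 0; report 5 gives 6 > 0. Violating.
Others report (5, 6, 14): truth gives 0; report 6 gives 5 > 0. Violating.
Others report (5, 6, 17): truth gives 0; report 5 gives 6 > 0. Violating.
Others report (5, 11, 11): truth gives 0; report 5 gives 6 > 0. Violating.
Others report (5, 5, 5): truth gives 0; no alternative beats it.
Others report (5, 5, 6): truth gives 0; no alternative beats it.
(Checking all 125 profiles: 72 have a profitable deviation, 53 do not.)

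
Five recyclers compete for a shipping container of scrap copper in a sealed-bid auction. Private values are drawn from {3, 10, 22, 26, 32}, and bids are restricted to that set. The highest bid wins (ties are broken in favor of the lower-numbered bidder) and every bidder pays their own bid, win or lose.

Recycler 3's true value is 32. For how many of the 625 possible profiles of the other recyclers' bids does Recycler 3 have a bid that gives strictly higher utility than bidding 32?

Others bid (3, 3, 3, 3): truth gives 0; bid 10 gives 22 > 0. Violating.
Others bid (3, 3, 3, 10): truth gives 0; bid 10 gives 22 > 0. Violating.
Others bid (3, 3, 3, 22): truth gives 0; bid 22 gives 10 > 0. Violating.
Others bid (3, 3, 3, 26): truth gives 0; bid 26 gives 6 > 0. Violating.
Others bid (3, 3, 3, 32): truth gives 0; no alternative beats it.
Others bid (3, 3, 10, 32): truth gives 0; no alternative beats it.
(Checking all 625 profiles: 369 have a profitable deviation, 256 do not.)

369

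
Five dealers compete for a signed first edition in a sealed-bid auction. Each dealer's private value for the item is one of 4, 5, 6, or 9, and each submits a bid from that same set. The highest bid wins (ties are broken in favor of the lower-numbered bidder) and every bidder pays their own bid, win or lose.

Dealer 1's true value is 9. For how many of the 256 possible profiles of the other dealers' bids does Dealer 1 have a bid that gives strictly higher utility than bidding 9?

Others bid (4, 4, 4, 4): truth gives 0; bid 4 gives 5 > 0. Violating.
Others bid (4, 4, 4, 5): truth gives 0; bid 5 gives 4 > 0. Violating.
Others bid (4, 4, 4, 6): truth gives 0; bid 6 gives 3 > 0. Violating.
Others bid (4, 4, 5, 4): truth gives 0; bid 5 gives 4 > 0. Violating.
Others bid (4, 4, 4, 9): truth gives 0; no alternative beats it.
Others bid (4, 4, 5, 9): truth gives 0; no alternative beats it.
(Checking all 256 profiles: 81 have a profitable deviation, 175 do not.)

81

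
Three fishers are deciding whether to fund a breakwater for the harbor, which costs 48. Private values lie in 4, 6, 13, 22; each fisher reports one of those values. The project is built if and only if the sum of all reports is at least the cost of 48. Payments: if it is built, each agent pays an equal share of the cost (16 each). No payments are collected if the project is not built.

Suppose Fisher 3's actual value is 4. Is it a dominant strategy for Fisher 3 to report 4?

Yes

Check each profile of the others' reports and compare truth against every alternative report.
Others report (22, 22): truth gives -12, best alternative gives -12.
Others report (4, 4): truth gives 0, best alternative gives 0.
Others report (4, 6): truth gives 0, best alternative gives 0.
Others report (4, 13): truth gives 0, best alternative gives 0.
Others report (4, 22): truth gives 0, best alternative gives 0.
Others report (6, 4): truth gives 0, best alternative gives 0.
(Remaining 10 profiles checked similarly; truth is weakly best in each.)
In every case the truthful report is at least as good as any alternative, so it is a dominant strategy.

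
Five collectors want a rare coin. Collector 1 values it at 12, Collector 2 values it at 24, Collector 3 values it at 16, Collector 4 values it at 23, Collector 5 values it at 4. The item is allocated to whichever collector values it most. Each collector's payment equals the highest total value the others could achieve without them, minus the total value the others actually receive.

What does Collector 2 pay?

23

Collector 2 has the highest value and receives the item.
Without Collector 2, the item would go to the next-highest value, 23, so the others could achieve 23.
With Collector 2 present and winning, the others receive nothing, so their total is 0.
Payment = 23 - 0 = 23.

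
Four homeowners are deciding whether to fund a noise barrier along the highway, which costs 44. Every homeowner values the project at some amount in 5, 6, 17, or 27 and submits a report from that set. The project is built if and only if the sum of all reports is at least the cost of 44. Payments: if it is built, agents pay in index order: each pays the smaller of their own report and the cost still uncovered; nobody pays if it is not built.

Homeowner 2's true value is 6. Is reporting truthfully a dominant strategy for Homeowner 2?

Consider the case where Homeowner 1 reports 5, Homeowner 3 reports 17 and Homeowner 4 reports 17.
Truthful report 6: project built, pays 6, utility 6 - 6 = 0.
Report 5 instead: project built, pays 5, utility 6 - 5 = 1.
Since 1 > 0, reporting 5 is strictly better here, so truthful reporting is not dominant.

No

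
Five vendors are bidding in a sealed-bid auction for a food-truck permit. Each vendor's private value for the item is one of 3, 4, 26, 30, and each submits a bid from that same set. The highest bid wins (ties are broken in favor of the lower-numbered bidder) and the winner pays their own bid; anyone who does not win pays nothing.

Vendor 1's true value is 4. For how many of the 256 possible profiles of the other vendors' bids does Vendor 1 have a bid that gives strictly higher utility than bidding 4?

1

Others bid (3, 3, 3, 3): truth gives 0; bid 3 gives 1 > 0. Violating.
Others bid (3, 3, 3, 4): truth gives 0; no alternative beats it.
Others bid (3, 3, 3, 26): truth gives 0; no alternative beats it.
(Checking all 256 profiles: 1 has a profitable deviation, 255 do not.)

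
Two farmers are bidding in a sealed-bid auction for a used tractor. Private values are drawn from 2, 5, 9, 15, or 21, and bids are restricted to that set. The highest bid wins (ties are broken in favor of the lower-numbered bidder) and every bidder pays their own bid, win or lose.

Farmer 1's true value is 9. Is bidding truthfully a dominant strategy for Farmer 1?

No

Consider the case where Farmer 2 bids 2.
Truthful bid 9: wins, pays 9, utility 9 - 9 = 0.
Bid 2 instead: wins, pays 2, utility 9 - 2 = 7.
Since 7 > 0, bidding 2 is strictly better here, so truthful bidding is not dominant.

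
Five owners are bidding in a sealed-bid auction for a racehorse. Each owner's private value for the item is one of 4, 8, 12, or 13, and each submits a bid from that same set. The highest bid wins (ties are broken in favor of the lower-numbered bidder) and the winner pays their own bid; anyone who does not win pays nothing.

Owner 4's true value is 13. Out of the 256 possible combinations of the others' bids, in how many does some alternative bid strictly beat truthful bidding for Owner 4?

Others bid (4, 4, 4, 4): truth gives 0; bid 8 gives 5 > 0. Violating.
Others bid (4, 4, 4, 8): truth gives 0; bid 8 gives 5 > 0. Violating.
Others bid (4, 4, 4, 12): truth gives 0; bid 12 gives 1 > 0. Violating.
Others bid (4, 4, 8, 4): truth gives 0; bid 12 gives 1 > 0. Violating.
Others bid (4, 4, 4, 13): truth gives 0; no alternative beats it.
Others bid (4, 4, 8, 13): truth gives 0; no alternative beats it.
(Checking all 256 profiles: 24 have a profitable deviation, 232 do not.)

24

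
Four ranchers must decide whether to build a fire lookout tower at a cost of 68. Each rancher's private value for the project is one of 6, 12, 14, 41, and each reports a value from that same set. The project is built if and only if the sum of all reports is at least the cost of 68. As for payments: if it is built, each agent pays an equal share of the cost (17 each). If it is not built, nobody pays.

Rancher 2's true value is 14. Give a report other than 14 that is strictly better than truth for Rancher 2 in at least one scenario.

Suppose Rancher 1 reports 6, Rancher 3 reports 12 and Rancher 4 reports 41.
Report 14: project built, pays 17, utility 14 - 17 = -3.
Report 6: project not built, utility 0.
So reporting 6 beats truth here (0 > -3).

6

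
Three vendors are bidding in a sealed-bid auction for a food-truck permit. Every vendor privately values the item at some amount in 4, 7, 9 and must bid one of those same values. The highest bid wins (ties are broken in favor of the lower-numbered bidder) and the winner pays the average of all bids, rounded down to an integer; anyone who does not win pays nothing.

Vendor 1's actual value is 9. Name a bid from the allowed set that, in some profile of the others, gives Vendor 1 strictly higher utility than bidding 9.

Suppose Vendor 2 bids 4 and Vendor 3 bids 4.
Bid 9: wins, pays 5, utility 9 - 5 = 4.
Bid 4: wins, pays 4, utility 9 - 4 = 5.
So bidding 4 beats truth here (5 > 4).

4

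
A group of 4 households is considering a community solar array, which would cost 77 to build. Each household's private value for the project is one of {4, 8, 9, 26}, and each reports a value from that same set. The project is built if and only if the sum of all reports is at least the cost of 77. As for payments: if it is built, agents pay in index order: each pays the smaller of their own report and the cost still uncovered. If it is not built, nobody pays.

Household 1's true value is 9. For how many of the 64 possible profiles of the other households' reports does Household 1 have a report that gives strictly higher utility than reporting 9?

Others report (26, 26, 26): truth gives 0; report 4 gives 5 > 0. Violating.
Others report (4, 4, 4): truth gives 0; no alternative beats it.
Others report (4, 4, 8): truth gives 0; no alternative beats it.
(Checking all 64 profiles: 1 has a profitable deviation, 63 do not.)

1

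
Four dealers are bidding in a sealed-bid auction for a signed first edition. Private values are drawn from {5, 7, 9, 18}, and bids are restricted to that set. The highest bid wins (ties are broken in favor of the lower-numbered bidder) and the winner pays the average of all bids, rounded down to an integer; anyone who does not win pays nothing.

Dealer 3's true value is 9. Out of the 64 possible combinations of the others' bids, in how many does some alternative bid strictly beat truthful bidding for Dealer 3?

Others bid (5, 5, 5): truth gives 3; bid 7 gives 4 > 3. Violating.
Others bid (5, 5, 7): truth gives 3; no alternative beats it.
Others bid (5, 5, 9): truth gives 2; no alternative beats it.
(Checking all 64 profiles: 1 has a profitable deviation, 63 do not.)

1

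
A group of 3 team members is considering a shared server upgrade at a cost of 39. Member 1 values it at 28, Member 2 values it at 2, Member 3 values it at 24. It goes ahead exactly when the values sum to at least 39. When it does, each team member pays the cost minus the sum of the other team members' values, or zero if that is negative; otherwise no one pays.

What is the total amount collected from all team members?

22

Total value 54 ≥ cost 39, so it is built.
Member 1: others sum to 26; max(0, 39 - 26) = 13.
Member 2: others sum to 52; max(0, 39 - 52) = 0.
Member 3: others sum to 30; max(0, 39 - 30) = 9.
Total collected = 13 + 0 + 9 = 22.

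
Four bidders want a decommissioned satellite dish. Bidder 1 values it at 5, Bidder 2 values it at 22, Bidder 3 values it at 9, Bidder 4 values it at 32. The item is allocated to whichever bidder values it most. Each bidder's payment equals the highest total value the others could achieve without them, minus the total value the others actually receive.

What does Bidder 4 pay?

22

Bidder 4 has the highest value and receives the item.
Without Bidder 4, the item would go to the next-highest value, 22, so the others could achieve 22.
With Bidder 4 present and winning, the others receive nothing, so their total is 0.
Payment = 22 - 0 = 22.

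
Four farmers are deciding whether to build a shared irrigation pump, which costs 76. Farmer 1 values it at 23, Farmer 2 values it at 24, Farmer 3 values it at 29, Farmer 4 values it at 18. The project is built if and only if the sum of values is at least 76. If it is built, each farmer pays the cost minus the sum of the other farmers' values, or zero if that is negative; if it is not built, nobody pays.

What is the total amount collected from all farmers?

22

Total value 94 ≥ cost 76, so it is built.
Farmer 1: others sum to 71; max(0, 76 - 71) = 5.
Farmer 2: others sum to 70; max(0, 76 - 70) = 6.
Farmer 3: others sum to 65; max(0, 76 - 65) = 11.
Farmer 4: others sum to 76; max(0, 76 - 76) = 0.
Total collected = 5 + 6 + 11 + 0 = 22.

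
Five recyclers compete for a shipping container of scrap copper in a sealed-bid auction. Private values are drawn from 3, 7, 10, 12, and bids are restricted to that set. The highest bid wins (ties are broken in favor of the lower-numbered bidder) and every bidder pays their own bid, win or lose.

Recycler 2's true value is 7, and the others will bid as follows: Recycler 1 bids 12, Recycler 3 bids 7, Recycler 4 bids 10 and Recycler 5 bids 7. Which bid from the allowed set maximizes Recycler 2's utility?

Bid 3: loses but pays 3, utility -3.
Bid 7: loses but pays 7, utility -7.
Bid 10: loses but pays 10, utility -10.
Bid 12: loses but pays 12, utility -12.
The best choice is 3 with utility -3.

3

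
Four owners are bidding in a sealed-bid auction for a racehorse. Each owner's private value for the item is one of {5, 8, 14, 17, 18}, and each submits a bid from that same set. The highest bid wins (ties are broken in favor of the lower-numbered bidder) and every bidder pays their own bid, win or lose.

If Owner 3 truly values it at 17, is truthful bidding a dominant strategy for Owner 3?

No

Consider the case where Owner 1 bids 5, Owner 2 bids 5 and Owner 4 bids 5.
Truthful bid 17: wins, pays 17, utility 17 - 17 = 0.
Bid 8 instead: wins, pays 8, utility 17 - 8 = 9.
Since 9 > 0, bidding 8 is strictly better here, so truthful bidding is not dominant.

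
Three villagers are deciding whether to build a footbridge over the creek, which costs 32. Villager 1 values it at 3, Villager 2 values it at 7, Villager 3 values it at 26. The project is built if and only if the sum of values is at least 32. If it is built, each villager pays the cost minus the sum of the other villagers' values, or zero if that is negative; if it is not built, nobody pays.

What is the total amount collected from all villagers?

25

Total value 36 ≥ cost 32, so it is built.
Villager 1: others sum to 33; max(0, 32 - 33) = 0.
Villager 2: others sum to 29; max(0, 32 - 29) = 3.
Villager 3: others sum to 10; max(0, 32 - 10) = 22.
Total collected = 0 + 3 + 22 = 25.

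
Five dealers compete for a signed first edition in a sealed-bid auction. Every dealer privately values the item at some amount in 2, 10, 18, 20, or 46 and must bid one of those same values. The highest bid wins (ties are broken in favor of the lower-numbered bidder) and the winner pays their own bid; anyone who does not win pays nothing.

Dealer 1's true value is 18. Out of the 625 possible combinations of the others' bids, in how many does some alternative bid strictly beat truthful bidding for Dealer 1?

Others bid (2, 2, 2, 2): truth gives 0; bid 2 gives 16 > 0. Violating.
Others bid (2, 2, 2, 10): truth gives 0; bid 10 gives 8 > 0. Violating.
Others bid (2, 2, 10, 2): truth gives 0; bid 10 gives 8 > 0. Violating.
Others bid (2, 2, 10, 10): truth gives 0; bid 10 gives 8 > 0. Violating.
Others bid (2, 2, 2, 18): truth gives 0; no alternative beats it.
Others bid (2, 2, 2, 20): truth gives 0; no alternative beats it.
(Checking all 625 profiles: 16 have a profitable deviation, 609 do not.)

16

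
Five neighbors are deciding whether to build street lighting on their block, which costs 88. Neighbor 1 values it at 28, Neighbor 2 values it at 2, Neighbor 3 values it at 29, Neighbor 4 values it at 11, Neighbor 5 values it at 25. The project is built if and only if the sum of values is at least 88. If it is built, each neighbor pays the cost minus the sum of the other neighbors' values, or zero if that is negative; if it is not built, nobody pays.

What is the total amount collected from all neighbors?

65

Total value 95 ≥ cost 88, so it is built.
Neighbor 1: others sum to 67; max(0, 88 - 67) = 21.
Neighbor 2: others sum to 93; max(0, 88 - 93) = 0.
Neighbor 3: others sum to 66; max(0, 88 - 66) = 22.
Neighbor 4: others sum to 84; max(0, 88 - 84) = 4.
Neighbor 5: others sum to 70; max(0, 88 - 70) = 18.
Total collected = 21 + 0 + 22 + 4 + 18 = 65.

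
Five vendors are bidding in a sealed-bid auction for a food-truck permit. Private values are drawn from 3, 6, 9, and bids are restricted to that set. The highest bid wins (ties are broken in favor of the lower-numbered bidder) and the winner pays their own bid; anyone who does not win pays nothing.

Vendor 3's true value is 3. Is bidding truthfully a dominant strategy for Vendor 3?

Check each profile of the others' bids and compare truth against every alternative bid.
Others bid (3, 3, 3, 3): truth gives 0, best alternative gives -3.
Others bid (3, 3, 3, 6): truth gives 0, best alternative gives -3.
Others bid (3, 3, 6, 3): truth gives 0, best alternative gives -3.
Others bid (3, 3, 6, 6): truth gives 0, best alternative gives -3.
Others bid (3, 3, 3, 9): truth gives 0, best alternative gives 0.
Others bid (3, 3, 6, 9): truth gives 0, best alternative gives 0.
(Remaining 75 profiles checked similarly; truth is weakly best in each.)
In every case the truthful bid is at least as good as any alternative, so it is a dominant strategy.

Yes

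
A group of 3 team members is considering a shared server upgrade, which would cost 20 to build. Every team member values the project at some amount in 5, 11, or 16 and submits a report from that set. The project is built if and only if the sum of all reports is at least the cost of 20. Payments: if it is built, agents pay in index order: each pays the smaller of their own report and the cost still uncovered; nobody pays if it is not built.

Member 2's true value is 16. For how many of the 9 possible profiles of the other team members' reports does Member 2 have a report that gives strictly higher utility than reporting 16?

Others report (5, 5): truth gives 1; report 11 gives 5 > 1. Violating.
Others report (5, 11): truth gives 1; report 5 gives 11 > 1. Violating.
Others report (5, 16): truth gives 1; report 5 gives 11 > 1. Violating.
Others report (11, 5): truth gives 7; report 5 gives 11 > 7. Violating.
Others report (16, 5): truth gives 12; no alternative beats it.
Others report (16, 11): truth gives 12; no alternative beats it.
(Checking all 9 profiles: 6 have a profitable deviation, 3 do not.)

6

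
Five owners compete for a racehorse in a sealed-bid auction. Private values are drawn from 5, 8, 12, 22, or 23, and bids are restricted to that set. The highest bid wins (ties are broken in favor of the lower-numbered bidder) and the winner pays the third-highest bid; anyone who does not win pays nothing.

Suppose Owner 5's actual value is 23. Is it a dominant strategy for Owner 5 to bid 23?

Check each profile of the others' bids and compare truth against every alternative bid.
Others bid (5, 5, 5, 22): truth gives 18, best alternative gives 0.
Others bid (5, 5, 22, 5): truth gives 18, best alternative gives 0.
Others bid (5, 22, 5, 5): truth gives 18, best alternative gives 0.
Others bid (22, 5, 5, 5): truth gives 18, best alternative gives 0.
Others bid (5, 5, 8, 22): truth gives 15, best alternative gives 0.
Others bid (5, 5, 22, 8): truth gives 15, best alternative gives 0.
(Remaining 619 profiles checked similarly; truth is weakly best in each.)
In every case the truthful bid is at least as good as any alternative, so it is a dominant strategy.

Yes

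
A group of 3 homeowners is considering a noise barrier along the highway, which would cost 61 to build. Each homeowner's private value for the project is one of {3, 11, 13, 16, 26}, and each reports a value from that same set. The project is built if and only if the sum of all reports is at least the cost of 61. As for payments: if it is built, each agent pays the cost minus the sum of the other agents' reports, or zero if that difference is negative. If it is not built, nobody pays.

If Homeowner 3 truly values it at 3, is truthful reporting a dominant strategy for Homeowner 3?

Yes

Check each profile of the others' reports and compare truth against every alternative report.
Others report (26, 26): truth gives 0, best alternative gives -6.
Others report (3, 3): truth gives 0, best alternative gives 0.
Others report (3, 11): truth gives 0, best alternative gives 0.
Others report (3, 13): truth gives 0, best alternative gives 0.
Others report (3, 16): truth gives 0, best alternative gives 0.
Others report (3, 26): truth gives 0, best alternative gives 0.
(Remaining 19 profiles checked similarly; truth is weakly best in each.)
In every case the truthful report is at least as good as any alternative, so it is a dominant strategy.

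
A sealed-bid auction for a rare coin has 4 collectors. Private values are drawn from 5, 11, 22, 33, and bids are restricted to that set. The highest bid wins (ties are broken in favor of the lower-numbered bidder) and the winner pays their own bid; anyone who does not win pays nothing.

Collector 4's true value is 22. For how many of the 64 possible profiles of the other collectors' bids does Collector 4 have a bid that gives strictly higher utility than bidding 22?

Others bid (5, 5, 5): truth gives 0; bid 11 gives 11 > 0. Violating.
Others bid (5, 5, 11): truth gives 0; no alternative beats it.
Others bid (5, 5, 22): truth gives 0; no alternative beats it.
(Checking all 64 profiles: 1 has a profitable deviation, 63 do not.)

1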